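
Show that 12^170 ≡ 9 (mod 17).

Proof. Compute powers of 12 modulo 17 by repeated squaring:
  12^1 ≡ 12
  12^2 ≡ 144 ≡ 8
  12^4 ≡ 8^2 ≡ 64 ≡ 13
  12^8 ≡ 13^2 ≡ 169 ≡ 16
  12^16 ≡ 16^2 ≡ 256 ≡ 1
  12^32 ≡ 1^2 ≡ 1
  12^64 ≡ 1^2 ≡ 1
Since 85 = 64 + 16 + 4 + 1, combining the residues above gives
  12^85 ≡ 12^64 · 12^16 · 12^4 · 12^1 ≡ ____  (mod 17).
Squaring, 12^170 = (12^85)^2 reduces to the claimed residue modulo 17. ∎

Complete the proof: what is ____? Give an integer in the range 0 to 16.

3

Multiply the listed residues: 1 · 1 · 13 · 12 = 1 → 13 → 156.
Reducing modulo 17: 156 = 9·17 + 3, so 12^85 ≡ 3.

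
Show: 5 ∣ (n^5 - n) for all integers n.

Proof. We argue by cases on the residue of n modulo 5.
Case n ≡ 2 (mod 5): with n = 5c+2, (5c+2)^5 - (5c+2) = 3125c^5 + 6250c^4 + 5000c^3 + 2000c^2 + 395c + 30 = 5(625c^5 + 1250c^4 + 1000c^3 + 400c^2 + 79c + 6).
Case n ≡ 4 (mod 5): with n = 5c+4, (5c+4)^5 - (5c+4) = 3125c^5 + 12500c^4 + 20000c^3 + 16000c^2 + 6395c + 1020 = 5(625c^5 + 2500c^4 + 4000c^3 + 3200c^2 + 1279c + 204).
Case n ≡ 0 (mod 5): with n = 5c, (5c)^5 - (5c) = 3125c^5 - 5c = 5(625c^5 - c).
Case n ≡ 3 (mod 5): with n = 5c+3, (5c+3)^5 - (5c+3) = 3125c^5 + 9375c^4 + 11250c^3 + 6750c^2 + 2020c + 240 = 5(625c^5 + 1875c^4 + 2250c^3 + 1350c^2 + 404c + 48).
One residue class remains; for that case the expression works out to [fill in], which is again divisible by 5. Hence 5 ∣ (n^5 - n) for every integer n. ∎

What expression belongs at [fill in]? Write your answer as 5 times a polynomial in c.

5(625c^5 + 625c^4 + 250c^3 + 50c^2 + 4c)

The residues treated are {2, 4, 0, 3}, so the missing case is n ≡ 1 (mod 5); write n = 5c+1.
Then (5c+1)^5 - (5c+1) = 3125c^5 + 3125c^4 + 1250c^3 + 250c^2 + 20c = 5(625c^5 + 625c^4 + 250c^3 + 50c^2 + 4c).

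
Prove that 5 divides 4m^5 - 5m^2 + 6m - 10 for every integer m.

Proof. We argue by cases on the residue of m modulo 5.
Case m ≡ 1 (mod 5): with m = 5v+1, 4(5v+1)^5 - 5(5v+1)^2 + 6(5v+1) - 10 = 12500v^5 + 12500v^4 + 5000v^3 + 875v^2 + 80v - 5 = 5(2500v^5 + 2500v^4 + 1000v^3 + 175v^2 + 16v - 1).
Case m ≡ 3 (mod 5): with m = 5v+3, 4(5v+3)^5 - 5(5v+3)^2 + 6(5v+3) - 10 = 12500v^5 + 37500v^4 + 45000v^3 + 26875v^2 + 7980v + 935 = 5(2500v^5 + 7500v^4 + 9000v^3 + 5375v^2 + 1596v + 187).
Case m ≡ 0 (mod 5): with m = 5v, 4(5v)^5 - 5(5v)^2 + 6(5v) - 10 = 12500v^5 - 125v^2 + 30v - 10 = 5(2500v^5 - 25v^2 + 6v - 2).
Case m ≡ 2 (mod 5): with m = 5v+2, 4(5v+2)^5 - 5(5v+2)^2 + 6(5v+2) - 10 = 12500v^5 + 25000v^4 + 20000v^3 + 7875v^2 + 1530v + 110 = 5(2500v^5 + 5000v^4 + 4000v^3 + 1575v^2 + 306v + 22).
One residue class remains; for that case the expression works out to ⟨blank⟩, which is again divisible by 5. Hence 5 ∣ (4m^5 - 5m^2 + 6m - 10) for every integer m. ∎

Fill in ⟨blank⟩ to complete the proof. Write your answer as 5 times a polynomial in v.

5(2500v^5 + 10000v^4 + 16000v^3 + 12775v^2 + 5086v + 806)

Only m ≡ 4 (mod 5) is unaccounted for. Put m = 5v+4:
4(5v+4)^5 - 5(5v+4)^2 + 6(5v+4) - 10 expands to 12500v^5 + 50000v^4 + 80000v^3 + 63875v^2 + 25430v + 4030,
and factoring out 5 leaves 5(2500v^5 + 10000v^4 + 16000v^3 + 12775v^2 + 5086v + 806).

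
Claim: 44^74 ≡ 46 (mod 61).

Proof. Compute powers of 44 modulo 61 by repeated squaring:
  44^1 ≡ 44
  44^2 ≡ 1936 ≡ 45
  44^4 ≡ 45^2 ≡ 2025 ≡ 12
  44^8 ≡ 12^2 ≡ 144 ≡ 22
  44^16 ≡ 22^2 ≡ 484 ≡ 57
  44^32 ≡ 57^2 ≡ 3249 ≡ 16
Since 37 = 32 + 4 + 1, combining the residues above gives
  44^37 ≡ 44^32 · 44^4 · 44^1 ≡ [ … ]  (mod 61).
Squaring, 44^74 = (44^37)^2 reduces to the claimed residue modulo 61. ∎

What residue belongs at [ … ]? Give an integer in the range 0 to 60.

Multiply the listed residues: 16 · 12 · 44 = 192 → 8448.
Reducing modulo 61: 8448 = 138·61 + 30, so 44^37 ≡ 30.

30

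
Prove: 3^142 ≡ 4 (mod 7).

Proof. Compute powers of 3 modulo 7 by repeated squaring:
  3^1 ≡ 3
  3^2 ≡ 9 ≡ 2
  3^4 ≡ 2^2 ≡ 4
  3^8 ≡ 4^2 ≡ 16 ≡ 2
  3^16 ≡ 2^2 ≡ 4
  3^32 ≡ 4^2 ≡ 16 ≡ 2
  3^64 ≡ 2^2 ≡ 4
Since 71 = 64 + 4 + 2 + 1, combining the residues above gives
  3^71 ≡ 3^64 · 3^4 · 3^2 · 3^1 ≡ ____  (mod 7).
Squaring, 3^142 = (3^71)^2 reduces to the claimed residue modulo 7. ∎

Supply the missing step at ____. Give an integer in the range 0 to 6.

3^64 · 3^4 · 3^2 · 3^1 ≡ 4 · 4 · 2 · 3 = 96.
96 mod 7 = 5, so 3^71 ≡ 5 (mod 7).

5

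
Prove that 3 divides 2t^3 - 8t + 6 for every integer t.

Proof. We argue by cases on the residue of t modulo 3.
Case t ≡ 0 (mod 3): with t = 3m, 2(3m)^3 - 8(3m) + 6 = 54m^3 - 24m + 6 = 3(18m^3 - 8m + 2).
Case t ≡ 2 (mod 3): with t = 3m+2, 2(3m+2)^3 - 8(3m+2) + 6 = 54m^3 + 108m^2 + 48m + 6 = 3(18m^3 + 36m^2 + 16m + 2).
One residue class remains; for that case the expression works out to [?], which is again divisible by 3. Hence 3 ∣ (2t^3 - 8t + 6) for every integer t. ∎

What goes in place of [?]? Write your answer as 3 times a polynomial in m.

3(18m^3 + 18m^2 - 2m)

The residues treated are {0, 2}, so the missing case is t ≡ 1 (mod 3); write t = 3m+1.
Then 2(3m+1)^3 - 8(3m+1) + 6 = 54m^3 + 54m^2 - 6m = 3(18m^3 + 18m^2 - 2m).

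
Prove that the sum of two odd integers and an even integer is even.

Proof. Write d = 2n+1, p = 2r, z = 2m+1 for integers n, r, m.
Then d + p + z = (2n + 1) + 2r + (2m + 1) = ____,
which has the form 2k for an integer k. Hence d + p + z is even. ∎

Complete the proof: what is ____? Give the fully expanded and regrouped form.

2(m + n + r + 1)

(2n + 1) + 2r + (2m + 1) = 2m + 2n + 2r + 2
= 2(m + n + r + 1).
Since m + n + r + 1 is an integer, the sum is of the form 2k for an integer k.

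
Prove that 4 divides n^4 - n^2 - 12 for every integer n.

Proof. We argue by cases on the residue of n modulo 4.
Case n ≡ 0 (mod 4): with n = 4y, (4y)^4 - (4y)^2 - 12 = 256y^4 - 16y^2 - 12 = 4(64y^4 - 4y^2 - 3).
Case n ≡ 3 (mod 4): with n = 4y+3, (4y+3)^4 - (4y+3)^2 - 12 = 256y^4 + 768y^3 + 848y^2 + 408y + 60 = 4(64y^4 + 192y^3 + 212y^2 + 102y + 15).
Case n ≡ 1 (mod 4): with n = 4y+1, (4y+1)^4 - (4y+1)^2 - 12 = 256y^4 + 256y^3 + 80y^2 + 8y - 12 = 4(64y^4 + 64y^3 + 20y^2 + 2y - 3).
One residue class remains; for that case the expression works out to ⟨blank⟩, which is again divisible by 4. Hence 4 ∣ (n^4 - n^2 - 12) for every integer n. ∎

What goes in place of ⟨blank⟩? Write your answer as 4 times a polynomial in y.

Only n ≡ 2 (mod 4) is unaccounted for. Put n = 4y+2:
(4y+2)^4 - (4y+2)^2 - 12 expands to 256y^4 + 512y^3 + 368y^2 + 112y,
and factoring out 4 leaves 4(64y^4 + 128y^3 + 92y^2 + 28y).

4(64y^4 + 128y^3 + 92y^2 + 28y)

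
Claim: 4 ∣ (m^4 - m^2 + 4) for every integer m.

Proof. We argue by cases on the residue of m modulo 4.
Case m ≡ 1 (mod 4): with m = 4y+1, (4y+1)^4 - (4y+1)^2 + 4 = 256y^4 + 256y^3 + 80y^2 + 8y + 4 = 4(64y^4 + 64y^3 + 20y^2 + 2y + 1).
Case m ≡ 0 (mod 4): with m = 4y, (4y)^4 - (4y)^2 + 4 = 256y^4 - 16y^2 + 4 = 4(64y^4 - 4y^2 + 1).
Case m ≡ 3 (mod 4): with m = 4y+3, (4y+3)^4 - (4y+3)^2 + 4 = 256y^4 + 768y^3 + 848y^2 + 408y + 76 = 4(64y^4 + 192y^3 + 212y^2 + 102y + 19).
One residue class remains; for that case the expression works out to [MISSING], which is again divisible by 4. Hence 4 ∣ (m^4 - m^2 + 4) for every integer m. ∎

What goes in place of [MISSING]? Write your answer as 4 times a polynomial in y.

Only m ≡ 2 (mod 4) is unaccounted for. Put m = 4y+2:
(4y+2)^4 - (4y+2)^2 + 4 expands to 256y^4 + 512y^3 + 368y^2 + 112y + 16,
and factoring out 4 leaves 4(64y^4 + 128y^3 + 92y^2 + 28y + 4).

4(64y^4 + 128y^3 + 92y^2 + 28y + 4)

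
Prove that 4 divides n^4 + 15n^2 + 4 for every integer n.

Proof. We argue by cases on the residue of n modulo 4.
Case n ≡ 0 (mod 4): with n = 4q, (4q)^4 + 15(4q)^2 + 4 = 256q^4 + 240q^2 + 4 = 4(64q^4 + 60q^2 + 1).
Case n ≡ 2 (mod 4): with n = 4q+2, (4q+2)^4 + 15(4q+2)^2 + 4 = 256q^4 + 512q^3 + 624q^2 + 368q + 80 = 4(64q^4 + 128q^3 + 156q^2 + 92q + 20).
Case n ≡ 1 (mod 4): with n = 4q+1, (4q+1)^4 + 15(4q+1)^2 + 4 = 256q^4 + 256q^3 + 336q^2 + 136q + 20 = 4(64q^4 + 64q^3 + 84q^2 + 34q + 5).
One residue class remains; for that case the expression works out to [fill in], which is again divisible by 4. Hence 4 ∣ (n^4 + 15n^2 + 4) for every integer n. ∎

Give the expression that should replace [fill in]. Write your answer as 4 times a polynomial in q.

The residues treated are {0, 2, 1}, so the missing case is n ≡ 3 (mod 4); write n = 4q+3.
Then (4q+3)^4 + 15(4q+3)^2 + 4 = 256q^4 + 768q^3 + 1104q^2 + 792q + 220 = 4(64q^4 + 192q^3 + 276q^2 + 198q + 55).

4(64q^4 + 192q^3 + 276q^2 + 198q + 55)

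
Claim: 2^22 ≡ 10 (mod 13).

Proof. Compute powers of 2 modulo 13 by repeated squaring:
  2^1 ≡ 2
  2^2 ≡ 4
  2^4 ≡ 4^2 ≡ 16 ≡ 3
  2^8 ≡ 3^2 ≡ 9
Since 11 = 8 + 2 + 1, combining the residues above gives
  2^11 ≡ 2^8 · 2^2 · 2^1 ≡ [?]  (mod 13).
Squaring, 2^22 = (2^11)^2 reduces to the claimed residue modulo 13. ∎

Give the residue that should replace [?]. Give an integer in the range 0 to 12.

7

Multiply the listed residues: 9 · 4 · 2 = 36 → 72.
Reducing modulo 13: 72 = 5·13 + 7, so 2^11 ≡ 7.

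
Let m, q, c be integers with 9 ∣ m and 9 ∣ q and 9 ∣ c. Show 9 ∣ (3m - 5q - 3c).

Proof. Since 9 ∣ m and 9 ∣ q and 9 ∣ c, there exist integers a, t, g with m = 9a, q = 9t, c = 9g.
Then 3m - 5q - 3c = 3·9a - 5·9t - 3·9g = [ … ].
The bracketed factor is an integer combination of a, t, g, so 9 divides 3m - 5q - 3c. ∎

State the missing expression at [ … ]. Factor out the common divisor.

Pull the common 9 out of every term: 3·9a - 5·9t - 3·9g = 9(3a - 3g - 5t).
3a - 3g - 5t is an integer, which exhibits the divisibility.

9(3a - 3g - 5t)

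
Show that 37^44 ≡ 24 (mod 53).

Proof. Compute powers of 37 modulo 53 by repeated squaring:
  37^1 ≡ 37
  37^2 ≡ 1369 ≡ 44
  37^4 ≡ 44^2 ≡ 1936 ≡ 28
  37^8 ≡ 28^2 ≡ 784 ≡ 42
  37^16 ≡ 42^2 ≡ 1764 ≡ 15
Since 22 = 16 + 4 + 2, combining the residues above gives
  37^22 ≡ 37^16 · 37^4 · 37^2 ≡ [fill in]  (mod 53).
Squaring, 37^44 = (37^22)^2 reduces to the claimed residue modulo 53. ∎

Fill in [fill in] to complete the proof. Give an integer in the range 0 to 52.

36

37^16 · 37^4 · 37^2 ≡ 15 · 28 · 44 = 18480.
18480 mod 53 = 36, so 37^22 ≡ 36 (mod 53).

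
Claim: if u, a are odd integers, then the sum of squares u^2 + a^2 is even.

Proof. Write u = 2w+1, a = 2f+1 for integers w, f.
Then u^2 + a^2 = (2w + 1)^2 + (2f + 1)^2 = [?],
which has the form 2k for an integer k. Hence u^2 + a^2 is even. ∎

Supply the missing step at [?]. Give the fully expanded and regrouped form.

2(2f^2 + 2f + 2w^2 + 2w + 1)

(2w + 1)^2 + (2f + 1)^2 = 4f^2 + 4f + 4w^2 + 4w + 2
= 2(2f^2 + 2f + 2w^2 + 2w + 1).
Since 2f^2 + 2f + 2w^2 + 2w + 1 is an integer, the sum of squares is of the form 2k for an integer k.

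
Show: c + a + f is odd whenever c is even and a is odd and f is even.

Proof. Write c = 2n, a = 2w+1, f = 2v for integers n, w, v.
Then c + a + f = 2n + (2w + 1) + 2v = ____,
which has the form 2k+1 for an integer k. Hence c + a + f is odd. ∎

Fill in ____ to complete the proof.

2n + (2w + 1) + 2v = 2n + 2v + 2w + 1
= 2(n + v + w) + 1.
Since n + v + w is an integer, the sum is of the form 2k+1 for an integer k.

2(n + v + w) + 1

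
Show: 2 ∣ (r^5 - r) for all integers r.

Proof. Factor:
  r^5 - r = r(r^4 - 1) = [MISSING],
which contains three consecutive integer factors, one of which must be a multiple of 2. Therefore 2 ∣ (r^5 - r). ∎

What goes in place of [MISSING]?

(r - 1)r(r + 1)(r^2 + 1)

r^4 - 1 = (r^2 - 1)(r^2 + 1), and r^2 - 1 = (r-1)(r+1).
So r(r^4 - 1) = (r - 1)r(r + 1)(r^2 + 1).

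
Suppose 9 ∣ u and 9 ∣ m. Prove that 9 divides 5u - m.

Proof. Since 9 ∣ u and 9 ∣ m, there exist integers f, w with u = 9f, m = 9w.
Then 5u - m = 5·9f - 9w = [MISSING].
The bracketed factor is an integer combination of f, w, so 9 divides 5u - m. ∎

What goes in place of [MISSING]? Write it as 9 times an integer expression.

9(5f - w)

Each term has a factor of 9: 5·9f - 9w = 9·(5f - w).
Since 5f - w is an integer, 9 ∣ (5u - m).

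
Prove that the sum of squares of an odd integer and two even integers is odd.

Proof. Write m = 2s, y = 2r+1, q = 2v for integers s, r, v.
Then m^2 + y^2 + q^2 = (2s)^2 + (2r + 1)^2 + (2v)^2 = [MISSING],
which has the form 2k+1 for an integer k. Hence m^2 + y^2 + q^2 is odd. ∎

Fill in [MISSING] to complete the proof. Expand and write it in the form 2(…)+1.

Expanding: (2s)^2 + (2r + 1)^2 + (2v)^2 = 4r^2 + 4r + 4s^2 + 4v^2 + 1.
Every term except the constant is even, so this is 2(2r^2 + 2r + 2s^2 + 2v^2) + 1,
and 2r^2 + 2r + 2s^2 + 2v^2 ∈ ℤ gives the required form.

2(2r^2 + 2r + 2s^2 + 2v^2) + 1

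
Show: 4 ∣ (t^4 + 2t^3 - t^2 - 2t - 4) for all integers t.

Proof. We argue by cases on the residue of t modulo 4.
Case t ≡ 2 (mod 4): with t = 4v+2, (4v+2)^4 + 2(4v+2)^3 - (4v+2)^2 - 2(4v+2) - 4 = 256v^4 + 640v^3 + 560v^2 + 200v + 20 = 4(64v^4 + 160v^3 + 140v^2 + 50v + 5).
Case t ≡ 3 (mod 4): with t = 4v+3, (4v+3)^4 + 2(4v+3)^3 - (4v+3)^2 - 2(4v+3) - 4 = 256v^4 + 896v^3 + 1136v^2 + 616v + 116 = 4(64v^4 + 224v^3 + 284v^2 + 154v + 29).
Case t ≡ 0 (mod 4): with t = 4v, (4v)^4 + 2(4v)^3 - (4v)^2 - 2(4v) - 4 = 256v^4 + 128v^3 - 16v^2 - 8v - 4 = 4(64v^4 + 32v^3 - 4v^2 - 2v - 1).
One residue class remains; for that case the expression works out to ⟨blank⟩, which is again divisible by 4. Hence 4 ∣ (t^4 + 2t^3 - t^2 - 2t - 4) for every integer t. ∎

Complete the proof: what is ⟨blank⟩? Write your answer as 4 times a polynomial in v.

4(64v^4 + 96v^3 + 44v^2 + 6v - 1)

Only t ≡ 1 (mod 4) is unaccounted for. Put t = 4v+1:
(4v+1)^4 + 2(4v+1)^3 - (4v+1)^2 - 2(4v+1) - 4 expands to 256v^4 + 384v^3 + 176v^2 + 24v - 4,
and factoring out 4 leaves 4(64v^4 + 96v^3 + 44v^2 + 6v - 1).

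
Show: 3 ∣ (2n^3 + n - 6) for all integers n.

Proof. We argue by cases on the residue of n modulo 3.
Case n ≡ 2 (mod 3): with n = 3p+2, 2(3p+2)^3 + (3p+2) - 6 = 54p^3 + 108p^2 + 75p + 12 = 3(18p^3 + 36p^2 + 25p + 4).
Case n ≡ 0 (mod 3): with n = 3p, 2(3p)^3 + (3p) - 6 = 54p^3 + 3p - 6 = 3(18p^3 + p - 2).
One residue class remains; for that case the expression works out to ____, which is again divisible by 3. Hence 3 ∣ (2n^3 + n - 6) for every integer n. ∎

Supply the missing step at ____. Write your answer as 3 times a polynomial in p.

The residues treated are {2, 0}, so the missing case is n ≡ 1 (mod 3); write n = 3p+1.
Then 2(3p+1)^3 + (3p+1) - 6 = 54p^3 + 54p^2 + 21p - 3 = 3(18p^3 + 18p^2 + 7p - 1).

3(18p^3 + 18p^2 + 7p - 1)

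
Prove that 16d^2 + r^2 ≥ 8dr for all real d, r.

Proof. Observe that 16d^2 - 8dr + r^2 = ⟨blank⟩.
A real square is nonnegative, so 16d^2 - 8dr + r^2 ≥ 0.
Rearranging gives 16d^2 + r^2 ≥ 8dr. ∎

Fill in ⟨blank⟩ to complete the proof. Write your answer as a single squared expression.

(4d - r)^2

The leading and trailing coefficients are 4^2 and 1^2, and 8 = 2·4·1, so the trinomial is (4d - r)^2.
Hence 16d^2 - 8dr + r^2 ≥ 0.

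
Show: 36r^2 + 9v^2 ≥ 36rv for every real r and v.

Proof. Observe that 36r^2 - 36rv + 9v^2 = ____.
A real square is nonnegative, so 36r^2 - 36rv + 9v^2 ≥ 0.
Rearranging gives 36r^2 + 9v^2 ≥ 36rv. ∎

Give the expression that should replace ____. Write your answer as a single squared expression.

36r^2 - 36rv + 9v^2 is a perfect-square trinomial: the outer terms are (6r)^2 and (3v)^2, and the cross term is -2·6r·3v.
So 36r^2 - 36rv + 9v^2 = (6r - 3v)^2 ≥ 0.

(6r - 3v)^2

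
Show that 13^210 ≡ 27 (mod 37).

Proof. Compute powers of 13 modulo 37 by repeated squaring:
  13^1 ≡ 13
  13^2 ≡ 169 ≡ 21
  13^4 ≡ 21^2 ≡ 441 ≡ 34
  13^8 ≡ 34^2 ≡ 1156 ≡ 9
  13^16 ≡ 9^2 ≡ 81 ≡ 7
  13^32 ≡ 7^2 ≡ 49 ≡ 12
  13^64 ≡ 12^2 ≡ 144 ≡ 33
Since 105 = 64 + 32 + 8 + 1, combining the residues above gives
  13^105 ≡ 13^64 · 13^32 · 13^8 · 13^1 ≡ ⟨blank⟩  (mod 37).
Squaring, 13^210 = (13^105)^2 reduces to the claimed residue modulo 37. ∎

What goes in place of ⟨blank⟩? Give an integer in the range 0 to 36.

Multiply the listed residues: 33 · 12 · 9 · 13 = 396 → 3564 → 46332.
Reducing modulo 37: 46332 = 1252·37 + 8, so 13^105 ≡ 8.

8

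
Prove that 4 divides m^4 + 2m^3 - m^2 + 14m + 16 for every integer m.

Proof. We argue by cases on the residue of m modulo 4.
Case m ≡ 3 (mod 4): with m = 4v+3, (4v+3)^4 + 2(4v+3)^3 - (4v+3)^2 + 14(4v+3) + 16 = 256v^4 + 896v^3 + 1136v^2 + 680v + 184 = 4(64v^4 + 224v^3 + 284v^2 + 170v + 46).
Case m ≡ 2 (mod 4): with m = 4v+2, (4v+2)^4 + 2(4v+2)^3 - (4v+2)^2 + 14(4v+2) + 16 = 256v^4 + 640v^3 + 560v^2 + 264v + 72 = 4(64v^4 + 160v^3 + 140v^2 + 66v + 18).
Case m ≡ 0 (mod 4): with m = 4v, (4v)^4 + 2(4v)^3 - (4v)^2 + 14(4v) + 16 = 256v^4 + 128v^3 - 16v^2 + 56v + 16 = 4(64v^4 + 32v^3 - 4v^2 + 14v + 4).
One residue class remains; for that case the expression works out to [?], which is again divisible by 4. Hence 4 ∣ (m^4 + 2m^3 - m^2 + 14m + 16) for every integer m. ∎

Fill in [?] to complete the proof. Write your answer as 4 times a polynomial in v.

4(64v^4 + 96v^3 + 44v^2 + 22v + 8)

Only m ≡ 1 (mod 4) is unaccounted for. Put m = 4v+1:
(4v+1)^4 + 2(4v+1)^3 - (4v+1)^2 + 14(4v+1) + 16 expands to 256v^4 + 384v^3 + 176v^2 + 88v + 32,
and factoring out 4 leaves 4(64v^4 + 96v^3 + 44v^2 + 22v + 8).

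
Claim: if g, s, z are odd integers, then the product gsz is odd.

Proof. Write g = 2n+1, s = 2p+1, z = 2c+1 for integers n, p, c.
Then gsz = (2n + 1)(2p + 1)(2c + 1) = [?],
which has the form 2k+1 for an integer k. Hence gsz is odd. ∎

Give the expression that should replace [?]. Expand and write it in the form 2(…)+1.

Expanding: (2n + 1)(2p + 1)(2c + 1) = 8cnp + 4cn + 4cp + 2c + 4np + 2n + 2p + 1.
Every term except the constant is even, so this is 2(4cnp + 2cn + 2cp + c + 2np + n + p) + 1,
and 4cnp + 2cn + 2cp + c + 2np + n + p ∈ ℤ gives the required form.

2(4cnp + 2cn + 2cp + c + 2np + n + p) + 1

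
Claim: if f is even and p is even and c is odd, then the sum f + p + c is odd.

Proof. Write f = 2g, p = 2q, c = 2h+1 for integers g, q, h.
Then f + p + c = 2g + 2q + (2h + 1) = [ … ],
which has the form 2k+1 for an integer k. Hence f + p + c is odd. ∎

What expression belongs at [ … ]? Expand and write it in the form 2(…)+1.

2(g + h + q) + 1

Expanding: 2g + 2q + (2h + 1) = 2g + 2h + 2q + 1.
Every term except the constant is even, so this is 2(g + h + q) + 1,
and g + h + q ∈ ℤ gives the required form.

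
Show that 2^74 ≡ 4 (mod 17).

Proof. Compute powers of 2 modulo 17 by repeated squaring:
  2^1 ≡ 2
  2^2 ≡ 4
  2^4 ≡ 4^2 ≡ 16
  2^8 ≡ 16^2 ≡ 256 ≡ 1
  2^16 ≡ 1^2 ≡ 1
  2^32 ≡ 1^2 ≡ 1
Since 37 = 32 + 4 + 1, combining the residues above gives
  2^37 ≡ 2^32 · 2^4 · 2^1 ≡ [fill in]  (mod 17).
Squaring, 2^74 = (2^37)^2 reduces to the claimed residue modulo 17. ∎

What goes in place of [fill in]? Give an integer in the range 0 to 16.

15

Multiply the listed residues: 1 · 16 · 2 = 16 → 32.
Reducing modulo 17: 32 = 1·17 + 15, so 2^37 ≡ 15.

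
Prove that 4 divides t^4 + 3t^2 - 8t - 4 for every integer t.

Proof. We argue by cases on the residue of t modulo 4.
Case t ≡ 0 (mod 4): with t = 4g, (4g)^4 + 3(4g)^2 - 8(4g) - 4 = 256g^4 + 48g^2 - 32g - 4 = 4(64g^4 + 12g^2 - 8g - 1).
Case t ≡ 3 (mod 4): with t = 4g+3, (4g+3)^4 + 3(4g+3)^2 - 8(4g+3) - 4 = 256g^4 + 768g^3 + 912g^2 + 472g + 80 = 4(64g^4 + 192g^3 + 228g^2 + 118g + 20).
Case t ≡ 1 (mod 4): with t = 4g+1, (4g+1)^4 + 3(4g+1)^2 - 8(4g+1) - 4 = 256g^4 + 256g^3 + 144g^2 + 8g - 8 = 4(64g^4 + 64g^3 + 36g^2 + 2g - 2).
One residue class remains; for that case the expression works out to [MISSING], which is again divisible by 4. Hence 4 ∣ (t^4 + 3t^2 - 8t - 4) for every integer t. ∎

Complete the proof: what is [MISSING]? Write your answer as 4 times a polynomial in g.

Only t ≡ 2 (mod 4) is unaccounted for. Put t = 4g+2:
(4g+2)^4 + 3(4g+2)^2 - 8(4g+2) - 4 expands to 256g^4 + 512g^3 + 432g^2 + 144g + 8,
and factoring out 4 leaves 4(64g^4 + 128g^3 + 108g^2 + 36g + 2).

4(64g^4 + 128g^3 + 108g^2 + 36g + 2)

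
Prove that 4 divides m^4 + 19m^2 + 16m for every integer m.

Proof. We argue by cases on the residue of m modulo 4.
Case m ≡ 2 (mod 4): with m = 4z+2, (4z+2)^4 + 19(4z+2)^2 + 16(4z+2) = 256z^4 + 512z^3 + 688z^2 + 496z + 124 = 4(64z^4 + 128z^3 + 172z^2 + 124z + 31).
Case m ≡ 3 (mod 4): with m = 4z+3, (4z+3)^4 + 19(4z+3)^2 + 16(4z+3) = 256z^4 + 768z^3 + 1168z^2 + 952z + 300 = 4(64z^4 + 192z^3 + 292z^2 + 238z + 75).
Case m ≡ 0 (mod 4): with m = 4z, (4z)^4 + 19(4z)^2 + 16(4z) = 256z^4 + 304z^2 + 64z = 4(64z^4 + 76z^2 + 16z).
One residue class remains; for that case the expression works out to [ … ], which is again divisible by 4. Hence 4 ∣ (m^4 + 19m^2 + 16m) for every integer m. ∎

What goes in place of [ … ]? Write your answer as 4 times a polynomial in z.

The residues treated are {2, 3, 0}, so the missing case is m ≡ 1 (mod 4); write m = 4z+1.
Then (4z+1)^4 + 19(4z+1)^2 + 16(4z+1) = 256z^4 + 256z^3 + 400z^2 + 232z + 36 = 4(64z^4 + 64z^3 + 100z^2 + 58z + 9).

4(64z^4 + 64z^3 + 100z^2 + 58z + 9)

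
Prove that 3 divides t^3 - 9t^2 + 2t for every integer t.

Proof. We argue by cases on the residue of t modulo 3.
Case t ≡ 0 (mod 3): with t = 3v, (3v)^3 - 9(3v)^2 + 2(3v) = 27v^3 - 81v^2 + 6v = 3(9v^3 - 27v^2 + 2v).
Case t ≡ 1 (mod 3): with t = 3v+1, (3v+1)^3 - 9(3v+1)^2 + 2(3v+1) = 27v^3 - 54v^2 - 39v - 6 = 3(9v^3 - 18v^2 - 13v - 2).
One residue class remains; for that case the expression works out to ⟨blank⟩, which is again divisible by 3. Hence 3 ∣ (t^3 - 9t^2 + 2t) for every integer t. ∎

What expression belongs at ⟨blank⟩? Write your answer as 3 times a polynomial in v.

Only t ≡ 2 (mod 3) is unaccounted for. Put t = 3v+2:
(3v+2)^3 - 9(3v+2)^2 + 2(3v+2) expands to 27v^3 - 27v^2 - 66v - 24,
and factoring out 3 leaves 3(9v^3 - 9v^2 - 22v - 8).

3(9v^3 - 9v^2 - 22v - 8)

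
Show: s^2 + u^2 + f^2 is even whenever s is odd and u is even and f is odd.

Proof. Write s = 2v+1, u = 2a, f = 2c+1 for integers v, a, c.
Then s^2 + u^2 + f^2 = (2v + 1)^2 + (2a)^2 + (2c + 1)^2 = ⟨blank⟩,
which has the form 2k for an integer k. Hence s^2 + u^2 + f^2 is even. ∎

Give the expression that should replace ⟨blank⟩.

2(2a^2 + 2c^2 + 2c + 2v^2 + 2v + 1)

Expanding: (2v + 1)^2 + (2a)^2 + (2c + 1)^2 = 4a^2 + 4c^2 + 4c + 4v^2 + 4v + 2.
Every term is even; pulling out the factor of 2 gives 2(2a^2 + 2c^2 + 2c + 2v^2 + 2v + 1).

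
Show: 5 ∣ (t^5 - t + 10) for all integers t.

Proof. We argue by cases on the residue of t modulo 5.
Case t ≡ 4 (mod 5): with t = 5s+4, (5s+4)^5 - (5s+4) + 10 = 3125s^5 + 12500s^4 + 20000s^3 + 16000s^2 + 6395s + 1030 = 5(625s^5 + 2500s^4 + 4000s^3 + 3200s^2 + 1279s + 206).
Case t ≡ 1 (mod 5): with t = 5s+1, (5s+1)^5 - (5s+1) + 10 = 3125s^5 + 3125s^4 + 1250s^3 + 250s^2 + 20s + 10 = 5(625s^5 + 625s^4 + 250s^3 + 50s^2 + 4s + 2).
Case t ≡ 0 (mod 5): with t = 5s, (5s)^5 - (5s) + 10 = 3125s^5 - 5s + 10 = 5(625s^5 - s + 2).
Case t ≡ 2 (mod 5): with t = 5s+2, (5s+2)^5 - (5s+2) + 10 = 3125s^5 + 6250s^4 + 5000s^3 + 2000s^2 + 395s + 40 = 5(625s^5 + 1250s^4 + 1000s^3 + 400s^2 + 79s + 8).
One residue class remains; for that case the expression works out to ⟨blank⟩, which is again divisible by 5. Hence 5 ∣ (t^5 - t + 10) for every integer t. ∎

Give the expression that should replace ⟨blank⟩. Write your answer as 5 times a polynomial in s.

Only t ≡ 3 (mod 5) is unaccounted for. Put t = 5s+3:
(5s+3)^5 - (5s+3) + 10 expands to 3125s^5 + 9375s^4 + 11250s^3 + 6750s^2 + 2020s + 250,
and factoring out 5 leaves 5(625s^5 + 1875s^4 + 2250s^3 + 1350s^2 + 404s + 50).

5(625s^5 + 1875s^4 + 2250s^3 + 1350s^2 + 404s + 50)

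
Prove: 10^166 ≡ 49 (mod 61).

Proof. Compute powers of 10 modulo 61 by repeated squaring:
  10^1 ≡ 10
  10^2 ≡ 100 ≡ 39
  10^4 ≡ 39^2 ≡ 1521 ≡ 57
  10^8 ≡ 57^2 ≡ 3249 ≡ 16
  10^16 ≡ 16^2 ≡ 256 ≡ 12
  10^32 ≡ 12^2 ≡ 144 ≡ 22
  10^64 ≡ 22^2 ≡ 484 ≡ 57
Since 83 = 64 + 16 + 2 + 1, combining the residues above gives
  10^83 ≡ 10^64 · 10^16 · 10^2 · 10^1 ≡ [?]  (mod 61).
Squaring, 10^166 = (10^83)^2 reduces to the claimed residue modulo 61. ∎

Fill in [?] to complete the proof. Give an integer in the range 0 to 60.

Multiply the listed residues: 57 · 12 · 39 · 10 = 684 → 26676 → 266760.
Reducing modulo 61: 266760 = 4373·61 + 7, so 10^83 ≡ 7.

7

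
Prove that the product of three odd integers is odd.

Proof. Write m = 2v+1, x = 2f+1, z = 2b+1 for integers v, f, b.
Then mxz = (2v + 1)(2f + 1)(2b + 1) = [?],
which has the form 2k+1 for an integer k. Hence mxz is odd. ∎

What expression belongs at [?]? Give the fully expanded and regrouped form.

2(4bfv + 2bf + 2bv + b + 2fv + f + v) + 1

(2v + 1)(2f + 1)(2b + 1) = 8bfv + 4bf + 4bv + 2b + 4fv + 2f + 2v + 1
= 2(4bfv + 2bf + 2bv + b + 2fv + f + v) + 1.
Since 4bfv + 2bf + 2bv + b + 2fv + f + v is an integer, the product is of the form 2k+1 for an integer k.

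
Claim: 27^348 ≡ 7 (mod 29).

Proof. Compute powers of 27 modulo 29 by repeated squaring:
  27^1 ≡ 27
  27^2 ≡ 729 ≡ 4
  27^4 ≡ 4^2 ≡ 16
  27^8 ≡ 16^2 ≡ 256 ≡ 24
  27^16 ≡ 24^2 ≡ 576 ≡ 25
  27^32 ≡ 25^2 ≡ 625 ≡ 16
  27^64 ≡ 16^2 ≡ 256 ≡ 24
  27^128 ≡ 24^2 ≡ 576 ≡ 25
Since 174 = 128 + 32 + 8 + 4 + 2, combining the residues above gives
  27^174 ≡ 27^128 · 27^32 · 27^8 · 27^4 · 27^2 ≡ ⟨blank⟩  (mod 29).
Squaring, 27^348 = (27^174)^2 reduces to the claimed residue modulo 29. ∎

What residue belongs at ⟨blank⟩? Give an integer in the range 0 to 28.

Multiply the listed residues: 25 · 16 · 24 · 16 · 4 = 400 → 9600 → 153600 → 614400.
Reducing modulo 29: 614400 = 21186·29 + 6, so 27^174 ≡ 6.

6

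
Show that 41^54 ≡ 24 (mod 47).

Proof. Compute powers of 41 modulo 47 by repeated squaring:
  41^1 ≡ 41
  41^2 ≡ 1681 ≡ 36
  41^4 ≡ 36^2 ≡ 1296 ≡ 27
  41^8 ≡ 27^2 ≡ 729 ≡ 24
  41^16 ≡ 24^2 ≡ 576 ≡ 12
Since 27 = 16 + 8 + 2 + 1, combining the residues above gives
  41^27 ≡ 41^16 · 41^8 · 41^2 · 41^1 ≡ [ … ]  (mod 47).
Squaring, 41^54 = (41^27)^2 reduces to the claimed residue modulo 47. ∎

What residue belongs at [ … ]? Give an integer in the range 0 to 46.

20

Multiply the listed residues: 12 · 24 · 36 · 41 = 288 → 10368 → 425088.
Reducing modulo 47: 425088 = 9044·47 + 20, so 41^27 ≡ 20.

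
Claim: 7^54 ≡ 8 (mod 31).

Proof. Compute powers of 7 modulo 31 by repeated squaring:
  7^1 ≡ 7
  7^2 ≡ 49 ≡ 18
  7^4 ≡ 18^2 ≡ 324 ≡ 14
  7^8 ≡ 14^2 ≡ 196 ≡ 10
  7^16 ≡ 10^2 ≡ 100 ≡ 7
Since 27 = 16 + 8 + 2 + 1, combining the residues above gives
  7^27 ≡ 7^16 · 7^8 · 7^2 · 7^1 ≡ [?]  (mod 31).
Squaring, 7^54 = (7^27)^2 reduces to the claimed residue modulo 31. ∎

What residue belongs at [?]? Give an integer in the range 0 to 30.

7^16 · 7^8 · 7^2 · 7^1 ≡ 7 · 10 · 18 · 7 = 8820.
8820 mod 31 = 16, so 7^27 ≡ 16 (mod 31).

16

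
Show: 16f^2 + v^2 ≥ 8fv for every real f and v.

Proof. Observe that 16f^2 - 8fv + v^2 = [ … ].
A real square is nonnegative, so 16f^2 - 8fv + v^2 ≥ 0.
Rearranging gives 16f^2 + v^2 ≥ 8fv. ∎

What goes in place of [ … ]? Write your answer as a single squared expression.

16f^2 - 8fv + v^2 is a perfect-square trinomial: the outer terms are (4f)^2 and (v)^2, and the cross term is -2·4f·v.
So 16f^2 - 8fv + v^2 = (4f - v)^2 ≥ 0.

(4f - v)^2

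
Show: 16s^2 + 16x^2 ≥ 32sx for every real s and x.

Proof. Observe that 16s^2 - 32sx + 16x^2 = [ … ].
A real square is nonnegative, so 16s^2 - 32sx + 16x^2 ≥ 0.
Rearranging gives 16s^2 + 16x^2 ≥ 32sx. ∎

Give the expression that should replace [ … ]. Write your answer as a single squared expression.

(4s - 4x)^2

16s^2 - 32sx + 16x^2 is a perfect-square trinomial: the outer terms are (4s)^2 and (4x)^2, and the cross term is -2·4s·4x.
So 16s^2 - 32sx + 16x^2 = (4s - 4x)^2 ≥ 0.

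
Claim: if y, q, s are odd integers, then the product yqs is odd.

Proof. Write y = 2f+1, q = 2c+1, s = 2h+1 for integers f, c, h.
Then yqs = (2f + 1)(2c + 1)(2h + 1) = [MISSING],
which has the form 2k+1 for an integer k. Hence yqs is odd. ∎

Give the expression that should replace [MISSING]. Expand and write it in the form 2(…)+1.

2(4cfh + 2cf + 2ch + c + 2fh + f + h) + 1

Expanding: (2f + 1)(2c + 1)(2h + 1) = 8cfh + 4cf + 4ch + 2c + 4fh + 2f + 2h + 1.
Every term except the constant is even, so this is 2(4cfh + 2cf + 2ch + c + 2fh + f + h) + 1,
and 4cfh + 2cf + 2ch + c + 2fh + f + h ∈ ℤ gives the required form.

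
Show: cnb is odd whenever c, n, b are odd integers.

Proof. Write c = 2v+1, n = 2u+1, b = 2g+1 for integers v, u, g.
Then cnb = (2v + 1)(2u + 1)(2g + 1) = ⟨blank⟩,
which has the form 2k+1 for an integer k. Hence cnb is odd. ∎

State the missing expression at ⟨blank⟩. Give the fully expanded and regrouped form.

(2v + 1)(2u + 1)(2g + 1) = 8guv + 4gu + 4gv + 2g + 4uv + 2u + 2v + 1
= 2(4guv + 2gu + 2gv + g + 2uv + u + v) + 1.
Since 4guv + 2gu + 2gv + g + 2uv + u + v is an integer, the product is of the form 2k+1 for an integer k.

2(4guv + 2gu + 2gv + g + 2uv + u + v) + 1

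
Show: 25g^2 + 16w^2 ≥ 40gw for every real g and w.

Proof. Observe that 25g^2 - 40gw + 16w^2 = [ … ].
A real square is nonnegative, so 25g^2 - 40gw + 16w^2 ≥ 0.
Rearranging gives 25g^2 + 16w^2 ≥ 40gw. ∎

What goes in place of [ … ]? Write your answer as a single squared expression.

25g^2 - 40gw + 16w^2 is a perfect-square trinomial: the outer terms are (5g)^2 and (4w)^2, and the cross term is -2·5g·4w.
So 25g^2 - 40gw + 16w^2 = (5g - 4w)^2 ≥ 0.

(5g - 4w)^2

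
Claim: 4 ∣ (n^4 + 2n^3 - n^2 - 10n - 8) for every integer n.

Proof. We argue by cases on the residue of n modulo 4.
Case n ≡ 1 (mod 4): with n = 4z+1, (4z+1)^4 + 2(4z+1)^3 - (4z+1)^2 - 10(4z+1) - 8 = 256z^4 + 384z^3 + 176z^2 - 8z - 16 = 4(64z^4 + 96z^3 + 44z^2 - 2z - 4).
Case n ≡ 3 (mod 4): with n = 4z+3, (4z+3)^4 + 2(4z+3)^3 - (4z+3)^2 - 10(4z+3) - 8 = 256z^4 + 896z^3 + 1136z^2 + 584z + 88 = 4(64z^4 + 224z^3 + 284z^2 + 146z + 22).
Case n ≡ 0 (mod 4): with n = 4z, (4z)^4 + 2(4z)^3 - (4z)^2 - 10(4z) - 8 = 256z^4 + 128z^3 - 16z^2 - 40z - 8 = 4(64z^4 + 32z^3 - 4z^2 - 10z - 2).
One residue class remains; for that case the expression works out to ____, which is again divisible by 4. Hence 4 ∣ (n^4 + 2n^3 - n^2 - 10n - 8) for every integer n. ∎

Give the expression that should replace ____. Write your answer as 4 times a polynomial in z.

Only n ≡ 2 (mod 4) is unaccounted for. Put n = 4z+2:
(4z+2)^4 + 2(4z+2)^3 - (4z+2)^2 - 10(4z+2) - 8 expands to 256z^4 + 640z^3 + 560z^2 + 168z,
and factoring out 4 leaves 4(64z^4 + 160z^3 + 140z^2 + 42z).

4(64z^4 + 160z^3 + 140z^2 + 42z)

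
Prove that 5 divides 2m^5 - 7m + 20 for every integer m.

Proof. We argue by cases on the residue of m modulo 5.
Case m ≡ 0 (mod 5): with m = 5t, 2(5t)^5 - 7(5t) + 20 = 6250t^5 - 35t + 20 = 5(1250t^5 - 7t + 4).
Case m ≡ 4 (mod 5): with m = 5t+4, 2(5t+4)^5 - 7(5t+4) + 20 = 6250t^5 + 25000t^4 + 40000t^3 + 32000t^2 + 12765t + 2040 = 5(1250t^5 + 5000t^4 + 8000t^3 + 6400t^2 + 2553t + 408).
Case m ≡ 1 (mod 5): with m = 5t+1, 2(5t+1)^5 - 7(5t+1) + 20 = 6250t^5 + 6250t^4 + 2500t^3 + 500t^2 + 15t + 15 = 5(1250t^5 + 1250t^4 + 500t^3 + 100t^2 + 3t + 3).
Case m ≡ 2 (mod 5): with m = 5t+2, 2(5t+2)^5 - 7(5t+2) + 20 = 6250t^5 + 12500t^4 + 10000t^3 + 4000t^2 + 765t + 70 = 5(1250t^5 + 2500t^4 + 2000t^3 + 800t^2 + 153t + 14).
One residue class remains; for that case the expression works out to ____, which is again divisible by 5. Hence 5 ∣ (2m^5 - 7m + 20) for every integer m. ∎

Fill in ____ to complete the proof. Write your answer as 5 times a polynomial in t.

5(1250t^5 + 3750t^4 + 4500t^3 + 2700t^2 + 803t + 97)

Only m ≡ 3 (mod 5) is unaccounted for. Put m = 5t+3:
2(5t+3)^5 - 7(5t+3) + 20 expands to 6250t^5 + 18750t^4 + 22500t^3 + 13500t^2 + 4015t + 485,
and factoring out 5 leaves 5(1250t^5 + 3750t^4 + 4500t^3 + 2700t^2 + 803t + 97).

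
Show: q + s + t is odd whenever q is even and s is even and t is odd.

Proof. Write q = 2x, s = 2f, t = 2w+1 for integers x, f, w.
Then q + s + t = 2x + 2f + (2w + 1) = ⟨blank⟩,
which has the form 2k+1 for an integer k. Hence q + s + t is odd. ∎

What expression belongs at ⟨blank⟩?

Expanding: 2x + 2f + (2w + 1) = 2f + 2w + 2x + 1.
Every term except the constant is even, so this is 2(f + w + x) + 1,
and f + w + x ∈ ℤ gives the required form.

2(f + w + x) + 1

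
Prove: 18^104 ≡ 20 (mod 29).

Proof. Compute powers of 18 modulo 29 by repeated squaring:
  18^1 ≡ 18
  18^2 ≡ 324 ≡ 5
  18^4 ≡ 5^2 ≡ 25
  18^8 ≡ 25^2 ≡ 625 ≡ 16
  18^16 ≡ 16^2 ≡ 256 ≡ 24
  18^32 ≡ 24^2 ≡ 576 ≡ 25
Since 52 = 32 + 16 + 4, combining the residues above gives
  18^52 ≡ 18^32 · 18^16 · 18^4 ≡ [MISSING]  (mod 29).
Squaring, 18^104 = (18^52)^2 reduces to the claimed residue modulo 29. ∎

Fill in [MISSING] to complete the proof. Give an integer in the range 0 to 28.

Multiply the listed residues: 25 · 24 · 25 = 600 → 15000.
Reducing modulo 29: 15000 = 517·29 + 7, so 18^52 ≡ 7.

7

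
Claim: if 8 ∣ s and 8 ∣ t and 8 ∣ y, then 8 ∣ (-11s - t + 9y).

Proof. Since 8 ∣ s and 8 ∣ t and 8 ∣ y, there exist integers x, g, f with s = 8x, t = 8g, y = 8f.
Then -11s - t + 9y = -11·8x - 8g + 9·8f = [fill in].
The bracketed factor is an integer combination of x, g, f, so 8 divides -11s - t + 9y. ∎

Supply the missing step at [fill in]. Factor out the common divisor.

Each term has a factor of 8: -11·8x - 8g + 9·8f = 8·(9f - g - 11x).
Since 9f - g - 11x is an integer, 8 ∣ (-11s - t + 9y).

8(9f - g - 11x)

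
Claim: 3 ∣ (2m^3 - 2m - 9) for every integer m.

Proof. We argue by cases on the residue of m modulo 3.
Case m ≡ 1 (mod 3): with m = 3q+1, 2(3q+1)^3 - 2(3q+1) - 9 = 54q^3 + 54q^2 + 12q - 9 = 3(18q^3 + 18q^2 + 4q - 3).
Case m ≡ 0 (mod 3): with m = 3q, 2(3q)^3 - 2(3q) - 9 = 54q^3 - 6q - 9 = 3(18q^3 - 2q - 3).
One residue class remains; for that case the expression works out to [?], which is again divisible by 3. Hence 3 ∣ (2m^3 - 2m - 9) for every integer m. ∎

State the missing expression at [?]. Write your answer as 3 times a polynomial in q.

The residues treated are {1, 0}, so the missing case is m ≡ 2 (mod 3); write m = 3q+2.
Then 2(3q+2)^3 - 2(3q+2) - 9 = 54q^3 + 108q^2 + 66q + 3 = 3(18q^3 + 36q^2 + 22q + 1).

3(18q^3 + 36q^2 + 22q + 1)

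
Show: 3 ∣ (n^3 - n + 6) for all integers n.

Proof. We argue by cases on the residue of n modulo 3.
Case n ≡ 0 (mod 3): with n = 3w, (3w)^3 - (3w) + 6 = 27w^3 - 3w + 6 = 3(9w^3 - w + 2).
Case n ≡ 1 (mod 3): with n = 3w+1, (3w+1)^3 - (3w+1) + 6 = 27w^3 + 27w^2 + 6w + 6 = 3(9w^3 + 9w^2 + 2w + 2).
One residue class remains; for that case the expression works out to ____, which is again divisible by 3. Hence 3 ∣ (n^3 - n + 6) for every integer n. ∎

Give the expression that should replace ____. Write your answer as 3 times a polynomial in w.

Only n ≡ 2 (mod 3) is unaccounted for. Put n = 3w+2:
(3w+2)^3 - (3w+2) + 6 expands to 27w^3 + 54w^2 + 33w + 12,
and factoring out 3 leaves 3(9w^3 + 18w^2 + 11w + 4).

3(9w^3 + 18w^2 + 11w + 4)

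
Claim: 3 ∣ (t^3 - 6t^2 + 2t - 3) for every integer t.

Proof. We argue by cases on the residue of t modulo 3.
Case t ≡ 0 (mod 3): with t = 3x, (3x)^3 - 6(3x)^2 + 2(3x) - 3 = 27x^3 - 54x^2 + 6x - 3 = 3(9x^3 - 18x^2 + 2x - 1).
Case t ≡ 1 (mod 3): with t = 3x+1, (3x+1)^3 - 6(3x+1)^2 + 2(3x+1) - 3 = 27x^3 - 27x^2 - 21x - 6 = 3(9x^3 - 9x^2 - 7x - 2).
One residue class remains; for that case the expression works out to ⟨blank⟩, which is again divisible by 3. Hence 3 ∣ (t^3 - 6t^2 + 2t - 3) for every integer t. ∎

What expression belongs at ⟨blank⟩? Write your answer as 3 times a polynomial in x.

3(9x^3 - 10x - 5)

Only t ≡ 2 (mod 3) is unaccounted for. Put t = 3x+2:
(3x+2)^3 - 6(3x+2)^2 + 2(3x+2) - 3 expands to 27x^3 - 30x - 15,
and factoring out 3 leaves 3(9x^3 - 10x - 5).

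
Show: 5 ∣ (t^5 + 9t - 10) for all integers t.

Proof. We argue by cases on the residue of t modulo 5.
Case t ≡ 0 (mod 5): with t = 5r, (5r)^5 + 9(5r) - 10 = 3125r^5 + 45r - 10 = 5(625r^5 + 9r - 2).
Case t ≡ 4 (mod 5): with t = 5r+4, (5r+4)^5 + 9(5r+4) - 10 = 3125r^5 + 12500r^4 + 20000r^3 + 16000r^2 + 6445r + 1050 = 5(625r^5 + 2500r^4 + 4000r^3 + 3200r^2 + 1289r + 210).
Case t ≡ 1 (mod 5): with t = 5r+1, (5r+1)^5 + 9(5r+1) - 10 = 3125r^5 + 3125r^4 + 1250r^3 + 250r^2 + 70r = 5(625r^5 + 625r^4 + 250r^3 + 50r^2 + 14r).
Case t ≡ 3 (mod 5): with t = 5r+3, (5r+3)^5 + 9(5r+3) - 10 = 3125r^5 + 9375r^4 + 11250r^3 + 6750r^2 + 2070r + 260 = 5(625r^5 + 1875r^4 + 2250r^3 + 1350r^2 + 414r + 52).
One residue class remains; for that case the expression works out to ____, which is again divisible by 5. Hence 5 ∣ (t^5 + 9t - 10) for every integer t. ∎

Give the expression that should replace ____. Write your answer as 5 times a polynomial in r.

5(625r^5 + 1250r^4 + 1000r^3 + 400r^2 + 89r + 8)

The residues treated are {0, 4, 1, 3}, so the missing case is t ≡ 2 (mod 5); write t = 5r+2.
Then (5r+2)^5 + 9(5r+2) - 10 = 3125r^5 + 6250r^4 + 5000r^3 + 2000r^2 + 445r + 40 = 5(625r^5 + 1250r^4 + 1000r^3 + 400r^2 + 89r + 8).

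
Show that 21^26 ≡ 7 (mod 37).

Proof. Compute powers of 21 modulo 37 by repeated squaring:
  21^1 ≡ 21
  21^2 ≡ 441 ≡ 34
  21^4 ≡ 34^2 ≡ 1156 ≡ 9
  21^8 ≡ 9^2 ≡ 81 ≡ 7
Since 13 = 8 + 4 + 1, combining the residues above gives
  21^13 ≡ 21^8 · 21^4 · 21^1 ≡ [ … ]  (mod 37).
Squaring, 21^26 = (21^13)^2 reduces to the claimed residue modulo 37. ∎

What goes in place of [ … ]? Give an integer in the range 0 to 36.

28

21^8 · 21^4 · 21^1 ≡ 7 · 9 · 21 = 1323.
1323 mod 37 = 28, so 21^13 ≡ 28 (mod 37).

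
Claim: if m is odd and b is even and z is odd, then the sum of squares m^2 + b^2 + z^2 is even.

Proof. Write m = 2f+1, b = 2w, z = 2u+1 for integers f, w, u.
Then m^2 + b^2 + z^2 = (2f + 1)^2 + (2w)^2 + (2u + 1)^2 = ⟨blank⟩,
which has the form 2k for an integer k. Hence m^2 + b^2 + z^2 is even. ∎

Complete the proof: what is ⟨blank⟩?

Expanding: (2f + 1)^2 + (2w)^2 + (2u + 1)^2 = 4f^2 + 4f + 4u^2 + 4u + 4w^2 + 2.
Every term is even; pulling out the factor of 2 gives 2(2f^2 + 2f + 2u^2 + 2u + 2w^2 + 1).

2(2f^2 + 2f + 2u^2 + 2u + 2w^2 + 1)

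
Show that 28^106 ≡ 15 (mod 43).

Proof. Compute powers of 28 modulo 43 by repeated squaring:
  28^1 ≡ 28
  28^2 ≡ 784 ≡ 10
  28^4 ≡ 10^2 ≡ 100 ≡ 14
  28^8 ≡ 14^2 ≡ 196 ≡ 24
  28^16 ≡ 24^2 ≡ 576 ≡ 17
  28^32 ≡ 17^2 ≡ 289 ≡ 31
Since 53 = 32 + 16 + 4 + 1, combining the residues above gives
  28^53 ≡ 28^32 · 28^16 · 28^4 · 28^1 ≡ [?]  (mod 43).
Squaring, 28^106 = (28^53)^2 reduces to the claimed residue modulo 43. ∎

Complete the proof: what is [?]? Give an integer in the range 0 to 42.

12

Multiply the listed residues: 31 · 17 · 14 · 28 = 527 → 7378 → 206584.
Reducing modulo 43: 206584 = 4804·43 + 12, so 28^53 ≡ 12.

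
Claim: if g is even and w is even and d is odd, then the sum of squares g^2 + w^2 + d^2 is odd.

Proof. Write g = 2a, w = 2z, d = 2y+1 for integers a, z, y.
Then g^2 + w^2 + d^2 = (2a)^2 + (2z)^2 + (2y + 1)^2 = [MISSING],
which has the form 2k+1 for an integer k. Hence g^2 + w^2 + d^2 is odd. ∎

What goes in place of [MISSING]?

2(2a^2 + 2y^2 + 2y + 2z^2) + 1

(2a)^2 + (2z)^2 + (2y + 1)^2 = 4a^2 + 4y^2 + 4y + 4z^2 + 1
= 2(2a^2 + 2y^2 + 2y + 2z^2) + 1.
Since 2a^2 + 2y^2 + 2y + 2z^2 is an integer, the sum of squares is of the form 2k+1 for an integer k.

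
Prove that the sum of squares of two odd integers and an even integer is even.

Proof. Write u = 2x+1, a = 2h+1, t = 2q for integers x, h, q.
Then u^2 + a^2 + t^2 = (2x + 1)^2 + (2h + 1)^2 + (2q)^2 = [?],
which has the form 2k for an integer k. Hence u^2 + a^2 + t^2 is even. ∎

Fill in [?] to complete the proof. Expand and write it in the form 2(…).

2(2h^2 + 2h + 2q^2 + 2x^2 + 2x + 1)

Expanding: (2x + 1)^2 + (2h + 1)^2 + (2q)^2 = 4h^2 + 4h + 4q^2 + 4x^2 + 4x + 2.
Every term is even; pulling out the factor of 2 gives 2(2h^2 + 2h + 2q^2 + 2x^2 + 2x + 1).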